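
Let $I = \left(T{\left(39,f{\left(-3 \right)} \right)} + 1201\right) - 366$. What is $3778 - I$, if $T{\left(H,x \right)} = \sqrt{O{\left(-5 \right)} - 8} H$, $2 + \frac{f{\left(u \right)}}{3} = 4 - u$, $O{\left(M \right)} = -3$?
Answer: $2943 - 39 i \sqrt{11} \approx 2943.0 - 129.35 i$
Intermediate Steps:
$f{\left(u \right)} = 6 - 3 u$ ($f{\left(u \right)} = -6 + 3 \left(4 - u\right) = -6 - \left(-12 + 3 u\right) = 6 - 3 u$)
$T{\left(H,x \right)} = i H \sqrt{11}$ ($T{\left(H,x \right)} = \sqrt{-3 - 8} H = \sqrt{-11} H = i \sqrt{11} H = i H \sqrt{11}$)
$I = 835 + 39 i \sqrt{11}$ ($I = \left(i 39 \sqrt{11} + 1201\right) - 366 = \left(39 i \sqrt{11} + 1201\right) - 366 = \left(1201 + 39 i \sqrt{11}\right) - 366 = 835 + 39 i \sqrt{11} \approx 835.0 + 129.35 i$)
$3778 - I = 3778 - \left(835 + 39 i \sqrt{11}\right) = 2943 - 39 i \sqrt{11}$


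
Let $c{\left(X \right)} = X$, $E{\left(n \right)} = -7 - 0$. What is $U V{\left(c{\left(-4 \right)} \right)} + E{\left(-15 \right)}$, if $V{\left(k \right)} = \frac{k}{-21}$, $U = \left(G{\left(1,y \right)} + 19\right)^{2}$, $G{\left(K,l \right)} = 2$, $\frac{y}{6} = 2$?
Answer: $77$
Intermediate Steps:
$y = 12$ ($y = 6 \cdot 2 = 12$)
$E{\left(n \right)} = -7$ ($E{\left(n \right)} = -7 + 0 = -7$)
$U = 441$ ($U = \left(2 + 19\right)^{2} = 21^{2} = 441$)
$V{\left(k \right)} = - \frac{k}{21}$ ($V{\left(k \right)} = k \left(- \frac{1}{21}\right) = - \frac{k}{21}$)
$U V{\left(c{\left(-4 \right)} \right)} + E{\left(-15 \right)} = 441 \left(\left(- \frac{1}{21}\right) \left(-4\right)\right) - 7 = 441 \cdot \frac{4}{21} - 7 = 84 - 7 = 77$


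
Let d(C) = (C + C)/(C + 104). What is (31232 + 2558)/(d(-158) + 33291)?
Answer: 182466/179803 ≈ 1.0148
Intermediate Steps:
d(C) = 2*C/(104 + C) (d(C) = (2*C)/(104 + C) = 2*C/(104 + C))
(31232 + 2558)/(d(-158) + 33291) = (31232 + 2558)/(2*(-158)/(104 - 158) + 33291) = 33790/(2*(-158)/(-54) + 33291) = 33790/(2*(-158)*(-1/54) + 33291) = 33790/(158/27 + 33291) = 33790/(899015/27) = 33790*(27/899015) = 182466/179803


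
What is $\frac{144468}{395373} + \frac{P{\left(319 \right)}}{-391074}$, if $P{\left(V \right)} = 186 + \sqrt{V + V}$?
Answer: $\frac{3134674403}{8590005589} - \frac{\sqrt{638}}{391074} \approx 0.36486$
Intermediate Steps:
$P{\left(V \right)} = 186 + \sqrt{2} \sqrt{V}$ ($P{\left(V \right)} = 186 + \sqrt{2 V} = 186 + \sqrt{2} \sqrt{V}$)
$\frac{144468}{395373} + \frac{P{\left(319 \right)}}{-391074} = \frac{144468}{395373} + \frac{186 + \sqrt{2} \sqrt{319}}{-391074} = 144468 \cdot \frac{1}{395373} + \left(186 + \sqrt{638}\right) \left(- \frac{1}{391074}\right) = \frac{48156}{131791} - \left(\frac{31}{65179} + \frac{\sqrt{638}}{391074}\right) = \frac{3134674403}{8590005589} - \frac{\sqrt{638}}{391074}$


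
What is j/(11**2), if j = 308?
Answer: 28/11 ≈ 2.5455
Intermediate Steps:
j/(11**2) = 308/(11**2) = 308/121 = 308*(1/121) = 28/11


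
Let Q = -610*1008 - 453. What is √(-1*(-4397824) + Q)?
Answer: √3782491 ≈ 1944.9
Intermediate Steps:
Q = -615333 (Q = -614880 - 453 = -615333)
√(-1*(-4397824) + Q) = √(-1*(-4397824) - 615333) = √(4397824 - 615333) = √3782491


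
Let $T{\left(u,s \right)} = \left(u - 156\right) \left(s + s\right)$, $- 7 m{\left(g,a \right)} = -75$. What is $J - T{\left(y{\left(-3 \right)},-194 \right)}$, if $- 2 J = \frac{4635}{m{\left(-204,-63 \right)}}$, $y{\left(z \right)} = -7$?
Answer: $- \frac{634603}{10} \approx -63460.0$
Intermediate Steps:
$m{\left(g,a \right)} = \frac{75}{7}$ ($m{\left(g,a \right)} = \left(- \frac{1}{7}\right) \left(-75\right) = \frac{75}{7}$)
$T{\left(u,s \right)} = 2 s \left(-156 + u\right)$ ($T{\left(u,s \right)} = \left(-156 + u\right) 2 s = 2 s \left(-156 + u\right)$)
$J = - \frac{2163}{10}$ ($J = - \frac{4635 \frac{1}{\frac{75}{7}}}{2} = - \frac{4635 \cdot \frac{7}{75}}{2} = \left(- \frac{1}{2}\right) \frac{2163}{5} = - \frac{2163}{10} \approx -216.3$)
$J - T{\left(y{\left(-3 \right)},-194 \right)} = - \frac{2163}{10} - 2 \left(-194\right) \left(-156 - 7\right) = - \frac{2163}{10} - 2 \left(-194\right) \left(-163\right) = - \frac{2163}{10} - 63244 = - \frac{634603}{10}$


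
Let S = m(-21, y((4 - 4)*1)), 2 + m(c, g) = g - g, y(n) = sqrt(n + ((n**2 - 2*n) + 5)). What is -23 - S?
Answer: -21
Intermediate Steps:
y(n) = sqrt(5 + n**2 - n) (y(n) = sqrt(n + (5 + n**2 - 2*n)) = sqrt(5 + n**2 - n))
m(c, g) = -2 (m(c, g) = -2 + (g - g) = -2 + 0 = -2)
S = -2
-23 - S = -23 - 1*(-2) = -23 + 2 = -21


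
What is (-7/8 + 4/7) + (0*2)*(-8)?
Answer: -17/56 ≈ -0.30357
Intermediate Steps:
(-7/8 + 4/7) + (0*2)*(-8) = (-7*⅛ + 4*(⅐)) + 0*(-8) = (-7/8 + 4/7) + 0 = -17/56 + 0 = -17/56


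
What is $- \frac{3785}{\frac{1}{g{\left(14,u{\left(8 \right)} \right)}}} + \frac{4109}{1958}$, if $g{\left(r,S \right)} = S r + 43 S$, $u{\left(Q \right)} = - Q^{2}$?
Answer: $\frac{27035441549}{1958} \approx 1.3808 \cdot 10^{7}$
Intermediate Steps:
$g{\left(r,S \right)} = 43 S + S r$
$- \frac{3785}{\frac{1}{g{\left(14,u{\left(8 \right)} \right)}}} + \frac{4109}{1958} = - \frac{3785}{\frac{1}{- 8^{2} \left(43 + 14\right)}} + \frac{4109}{1958} = - \frac{3785}{\frac{1}{\left(-1\right) 64 \cdot 57}} + 4109 \cdot \frac{1}{1958} = - \frac{3785}{\frac{1}{\left(-64\right) 57}} + \frac{4109}{1958} = - \frac{3785}{\frac{1}{-3648}} + \frac{4109}{1958} = - \frac{3785}{- \frac{1}{3648}} + \frac{4109}{1958} = \left(-3785\right) \left(-3648\right) + \frac{4109}{1958} = 13807680 + \frac{4109}{1958} = \frac{27035441549}{1958}$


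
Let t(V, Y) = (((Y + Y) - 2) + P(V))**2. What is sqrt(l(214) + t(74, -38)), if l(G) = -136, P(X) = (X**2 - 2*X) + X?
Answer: 2*sqrt(7086210) ≈ 5324.0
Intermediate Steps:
P(X) = X**2 - X
t(V, Y) = (-2 + 2*Y + V*(-1 + V))**2 (t(V, Y) = (((Y + Y) - 2) + V*(-1 + V))**2 = ((2*Y - 2) + V*(-1 + V))**2 = ((-2 + 2*Y) + V*(-1 + V))**2 = (-2 + 2*Y + V*(-1 + V))**2)
sqrt(l(214) + t(74, -38)) = sqrt(-136 + (-2 + 2*(-38) + 74*(-1 + 74))**2) = sqrt(-136 + (-2 - 76 + 74*73)**2) = sqrt(-136 + (-2 - 76 + 5402)**2) = sqrt(-136 + 5324**2) = sqrt(-136 + 28344976) = sqrt(28344840) = 2*sqrt(7086210)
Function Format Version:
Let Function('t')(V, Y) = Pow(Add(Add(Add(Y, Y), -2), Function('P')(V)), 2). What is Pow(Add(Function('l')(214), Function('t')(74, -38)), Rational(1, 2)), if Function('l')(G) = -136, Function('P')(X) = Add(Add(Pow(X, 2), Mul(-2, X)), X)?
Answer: Mul(2, Pow(7086210, Rational(1, 2))) ≈ 5324.0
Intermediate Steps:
Function('P')(X) = Add(Pow(X, 2), Mul(-1, X))
Function('t')(V, Y) = Pow(Add(-2, Mul(2, Y), Mul(V, Add(-1, V))), 2) (Function('t')(V, Y) = Pow(Add(Add(Add(Y, Y), -2), Mul(V, Add(-1, V))), 2) = Pow(Add(Add(Mul(2, Y), -2), Mul(V, Add(-1, V))), 2) = Pow(Add(Add(-2, Mul(2, Y)), Mul(V, Add(-1, V))), 2) = Pow(Add(-2, Mul(2, Y), Mul(V, Add(-1, V))), 2))
Pow(Add(Function('l')(214), Function('t')(74, -38)), Rational(1, 2)) = Pow(Add(-136, Pow(Add(-2, Mul(2, -38), Mul(74, Add(-1, 74))), 2)), Rational(1, 2)) = Pow(Add(-136, Pow(Add(-2, -76, Mul(74, 73)), 2)), Rational(1, 2)) = Pow(Add(-136, Pow(Add(-2, -76, 5402), 2)), Rational(1, 2)) = Pow(Add(-136, Pow(5324, 2)), Rational(1, 2)) = Pow(Add(-136, 28344976), Rational(1, 2)) = Pow(28344840, Rational(1, 2)) = Mul(2, Pow(7086210, Rational(1, 2)))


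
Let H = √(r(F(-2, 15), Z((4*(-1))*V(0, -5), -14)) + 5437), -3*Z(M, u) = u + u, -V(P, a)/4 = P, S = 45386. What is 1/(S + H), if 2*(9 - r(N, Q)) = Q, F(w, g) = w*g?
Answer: 6189/280893212 - √12243/3089825332 ≈ 2.1997e-5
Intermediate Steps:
V(P, a) = -4*P
Z(M, u) = -2*u/3 (Z(M, u) = -(u + u)/3 = -2*u/3)
F(w, g) = g*w
r(N, Q) = 9 - Q/2
H = 2*√12243/3 (H = √((9 - (-1)*(-14)/3) + 5437) = √((9 - ½*28/3) + 5437) = √((9 - 14/3) + 5437) = √(13/3 + 5437) = √(16324/3) = 2*√12243/3 ≈ 73.765)
1/(S + H) = 1/(45386 + 2*√12243/3)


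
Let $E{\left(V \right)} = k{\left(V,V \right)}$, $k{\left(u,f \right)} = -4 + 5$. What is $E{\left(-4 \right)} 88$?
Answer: $88$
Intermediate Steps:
$k{\left(u,f \right)} = 1$
$E{\left(V \right)} = 1$
$E{\left(-4 \right)} 88 = 1 \cdot 88 = 88$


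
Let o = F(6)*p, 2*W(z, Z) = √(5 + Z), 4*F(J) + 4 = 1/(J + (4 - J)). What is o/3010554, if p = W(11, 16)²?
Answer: -35/21408384 ≈ -1.6349e-6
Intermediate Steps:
F(J) = -15/16 (F(J) = -1 + 1/(4*(J + (4 - J))) = -1 + (¼)/4 = -1 + (¼)*(¼) = -1 + 1/16 = -15/16)
W(z, Z) = √(5 + Z)/2
p = 21/4 (p = (√(5 + 16)/2)² = (√21/2)² = 21/4 ≈ 5.2500)
o = -315/64 (o = -15/16*21/4 = -315/64 ≈ -4.9219)
o/3010554 = -315/64/3010554 = -315/64*1/3010554 = -35/21408384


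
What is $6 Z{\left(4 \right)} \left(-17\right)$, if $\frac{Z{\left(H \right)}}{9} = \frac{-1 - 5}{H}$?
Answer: $1377$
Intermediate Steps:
$Z{\left(H \right)} = - \frac{54}{H}$ ($Z{\left(H \right)} = 9 \frac{-1 - 5}{H} = 9 \left(- \frac{6}{H}\right) = - \frac{54}{H}$)
$6 Z{\left(4 \right)} \left(-17\right) = 6 \left(- \frac{54}{4}\right) \left(-17\right) = 6 \left(\left(-54\right) \frac{1}{4}\right) \left(-17\right) = 6 \left(- \frac{27}{2}\right) \left(-17\right) = \left(-81\right) \left(-17\right) = 1377$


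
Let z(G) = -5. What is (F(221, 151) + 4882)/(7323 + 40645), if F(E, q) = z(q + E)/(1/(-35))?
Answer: 5057/47968 ≈ 0.10542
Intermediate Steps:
F(E, q) = 175 (F(E, q) = -5/(1/(-35)) = -5/(-1/35) = -5*(-35) = 175)
(F(221, 151) + 4882)/(7323 + 40645) = (175 + 4882)/(7323 + 40645) = 5057/47968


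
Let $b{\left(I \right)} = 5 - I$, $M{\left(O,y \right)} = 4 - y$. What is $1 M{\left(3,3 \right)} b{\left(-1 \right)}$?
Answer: $6$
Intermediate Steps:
$1 M{\left(3,3 \right)} b{\left(-1 \right)} = 1 \left(4 - 3\right) \left(5 - -1\right) = 1 \left(4 - 3\right) \left(5 + 1\right) = 1 \cdot 1 \cdot 6 = 1 \cdot 6 = 6$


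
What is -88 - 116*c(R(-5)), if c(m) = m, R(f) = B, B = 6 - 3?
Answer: -436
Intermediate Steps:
B = 3
R(f) = 3
-88 - 116*c(R(-5)) = -88 - 116*3 = -88 - 348 = -436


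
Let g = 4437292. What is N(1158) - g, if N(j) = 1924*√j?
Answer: -4437292 + 1924*√1158 ≈ -4.3718e+6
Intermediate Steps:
N(1158) - g = 1924*√1158 - 1*4437292 = 1924*√1158 - 4437292 = -4437292 + 1924*√1158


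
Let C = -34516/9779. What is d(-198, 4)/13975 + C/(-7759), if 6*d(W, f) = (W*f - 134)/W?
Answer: 29241158113/57259265713650 ≈ 0.00051068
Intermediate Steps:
C = -34516/9779 (C = -34516*1/9779 = -34516/9779 ≈ -3.5296)
d(W, f) = (-134 + W*f)/(6*W) (d(W, f) = ((W*f - 134)/W)/6 = ((-134 + W*f)/W)/6 = (-134 + W*f)/(6*W))
d(-198, 4)/13975 + C/(-7759) = ((⅙)*(-134 - 198*4)/(-198))/13975 - 34516/9779/(-7759) = ((⅙)*(-1/198)*(-134 - 792))*(1/13975) - 34516/9779*(-1/7759) = ((⅙)*(-1/198)*(-926))*(1/13975) + 34516/75875261 = (463/594)*(1/13975) + 34516/75875261 = 463/8301150 + 34516/75875261 = 29241158113/57259265713650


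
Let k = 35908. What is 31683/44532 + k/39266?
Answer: 473853289/291432252 ≈ 1.6259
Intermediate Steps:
31683/44532 + k/39266 = 31683/44532 + 35908/39266 = 31683*(1/44532) + 35908*(1/39266) = 10561/14844 + 17954/19633 = 473853289/291432252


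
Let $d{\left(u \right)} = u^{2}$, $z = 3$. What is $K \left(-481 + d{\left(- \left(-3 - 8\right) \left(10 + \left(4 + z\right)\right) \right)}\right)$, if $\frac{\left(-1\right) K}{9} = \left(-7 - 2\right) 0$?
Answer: $0$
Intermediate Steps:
$K = 0$ ($K = - 9 \left(-7 - 2\right) 0 = - 9 \left(\left(-9\right) 0\right) = \left(-9\right) 0 = 0$)
$K \left(-481 + d{\left(- \left(-3 - 8\right) \left(10 + \left(4 + z\right)\right) \right)}\right) = 0 \left(-481 + \left(- \left(-3 - 8\right) \left(10 + \left(4 + 3\right)\right)\right)^{2}\right) = 0 \left(-481 + \left(- \left(-11\right) \left(10 + 7\right)\right)^{2}\right) = 0 \left(-481 + \left(- \left(-11\right) 17\right)^{2}\right) = 0 \left(-481 + \left(\left(-1\right) \left(-187\right)\right)^{2}\right) = 0 \left(-481 + 187^{2}\right) = 0 \left(-481 + 34969\right) = 0 \cdot 34488 = 0$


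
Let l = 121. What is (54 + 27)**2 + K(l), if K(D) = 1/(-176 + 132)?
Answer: 288683/44 ≈ 6561.0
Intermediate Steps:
K(D) = -1/44 (K(D) = 1/(-44) = -1/44)
(54 + 27)**2 + K(l) = (54 + 27)**2 - 1/44 = 81**2 - 1/44 = 6561 - 1/44 = 288683/44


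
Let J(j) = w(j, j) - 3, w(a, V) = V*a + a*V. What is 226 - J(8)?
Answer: 101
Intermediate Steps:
w(a, V) = 2*V*a (w(a, V) = V*a + V*a = 2*V*a)
J(j) = -3 + 2*j² (J(j) = 2*j*j - 3 = 2*j² - 3 = -3 + 2*j²)
226 - J(8) = 226 - (-3 + 2*8²) = 226 - (-3 + 2*64) = 226 - (-3 + 128) = 226 - 1*125 = 226 - 125 = 101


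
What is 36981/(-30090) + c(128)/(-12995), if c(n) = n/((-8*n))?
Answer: -128150489/104271880 ≈ -1.2290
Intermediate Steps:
c(n) = -⅛ (c(n) = n*(-1/(8*n)) = -⅛)
36981/(-30090) + c(128)/(-12995) = 36981/(-30090) - ⅛/(-12995) = 36981*(-1/30090) - ⅛*(-1/12995) = -12327/10030 + 1/103960 = -128150489/104271880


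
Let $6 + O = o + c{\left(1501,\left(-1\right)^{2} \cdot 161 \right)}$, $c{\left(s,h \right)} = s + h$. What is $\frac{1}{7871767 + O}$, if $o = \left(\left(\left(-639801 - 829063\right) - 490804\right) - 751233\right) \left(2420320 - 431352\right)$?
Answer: $- \frac{1}{5391887466745} \approx -1.8546 \cdot 10^{-13}$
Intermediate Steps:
$c{\left(s,h \right)} = h + s$
$o = -5391895340168$ ($o = \left(\left(-1468864 - 490804\right) - 751233\right) 1988968 = \left(-1959668 - 751233\right) 1988968 = \left(-2710901\right) 1988968 = -5391895340168$)
$O = -5391895338512$ ($O = -6 - \left(5391895338667 - \left(-1\right)^{2} \cdot 161\right) = -6 + \left(-5391895340168 + \left(1 \cdot 161 + 1501\right)\right) = -6 + \left(-5391895340168 + \left(161 + 1501\right)\right) = -6 + \left(-5391895340168 + 1662\right) = -6 - 5391895338506 = -5391895338512$)
$\frac{1}{7871767 + O} = \frac{1}{7871767 - 5391895338512} = \frac{1}{-5391887466745} = - \frac{1}{5391887466745}$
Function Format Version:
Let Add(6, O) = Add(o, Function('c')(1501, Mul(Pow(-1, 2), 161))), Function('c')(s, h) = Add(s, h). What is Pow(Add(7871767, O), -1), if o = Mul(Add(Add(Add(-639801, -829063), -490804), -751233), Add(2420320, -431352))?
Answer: Rational(-1, 5391887466745) ≈ -1.8546e-13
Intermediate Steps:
Function('c')(s, h) = Add(h, s)
o = -5391895340168 (o = Mul(Add(Add(-1468864, -490804), -751233), 1988968) = Mul(Add(-1959668, -751233), 1988968) = Mul(-2710901, 1988968) = -5391895340168)
O = -5391895338512 (O = Add(-6, Add(-5391895340168, Add(Mul(Pow(-1, 2), 161), 1501))) = Add(-6, Add(-5391895340168, Add(Mul(1, 161), 1501))) = Add(-6, Add(-5391895340168, Add(161, 1501))) = Add(-6, Add(-5391895340168, 1662)) = Add(-6, -5391895338506) = -5391895338512)
Pow(Add(7871767, O), -1) = Pow(Add(7871767, -5391895338512), -1) = Pow(-5391887466745, -1) = Rational(-1, 5391887466745)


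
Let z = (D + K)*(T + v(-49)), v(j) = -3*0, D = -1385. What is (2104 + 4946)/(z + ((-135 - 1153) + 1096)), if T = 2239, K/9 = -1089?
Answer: -3525/12522823 ≈ -0.00028149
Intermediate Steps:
K = -9801 (K = 9*(-1089) = -9801)
v(j) = 0
z = -25045454 (z = (-1385 - 9801)*(2239 + 0) = -11186*2239 = -25045454)
(2104 + 4946)/(z + ((-135 - 1153) + 1096)) = (2104 + 4946)/(-25045454 + ((-135 - 1153) + 1096)) = 7050/(-25045454 + (-1288 + 1096)) = 7050/(-25045454 - 192) = 7050/(-25045646) = 7050*(-1/25045646) = -3525/12522823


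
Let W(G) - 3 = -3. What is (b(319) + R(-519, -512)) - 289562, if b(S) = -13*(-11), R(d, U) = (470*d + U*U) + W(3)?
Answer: -271205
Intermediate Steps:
W(G) = 0 (W(G) = 3 - 3 = 0)
R(d, U) = U² + 470*d (R(d, U) = (470*d + U*U) + 0 = (470*d + U²) + 0 = (U² + 470*d) + 0 = U² + 470*d)
b(S) = 143
(b(319) + R(-519, -512)) - 289562 = (143 + ((-512)² + 470*(-519))) - 289562 = (143 + (262144 - 243930)) - 289562 = (143 + 18214) - 289562 = 18357 - 289562 = -271205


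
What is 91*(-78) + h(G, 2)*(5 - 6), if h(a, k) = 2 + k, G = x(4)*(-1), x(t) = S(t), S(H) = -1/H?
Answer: -7102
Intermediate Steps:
x(t) = -1/t
G = ¼ (G = -1/4*(-1) = -1*¼*(-1) = -¼*(-1) = ¼ ≈ 0.25000)
91*(-78) + h(G, 2)*(5 - 6) = 91*(-78) + (2 + 2)*(5 - 6) = -7098 + 4*(-1) = -7098 - 4 = -7102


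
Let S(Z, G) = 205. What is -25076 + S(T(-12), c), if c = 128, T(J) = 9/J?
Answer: -24871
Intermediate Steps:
-25076 + S(T(-12), c) = -25076 + 205 = -24871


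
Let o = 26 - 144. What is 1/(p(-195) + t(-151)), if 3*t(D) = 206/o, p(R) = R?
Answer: -177/34618 ≈ -0.0051129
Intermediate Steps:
o = -118
t(D) = -103/177 (t(D) = (206/(-118))/3 = (206*(-1/118))/3 = (⅓)*(-103/59) = -103/177)
1/(p(-195) + t(-151)) = 1/(-195 - 103/177) = 1/(-34618/177) = -177/34618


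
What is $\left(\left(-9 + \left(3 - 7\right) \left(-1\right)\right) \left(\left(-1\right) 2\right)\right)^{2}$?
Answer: $100$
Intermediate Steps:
$\left(\left(-9 + \left(3 - 7\right) \left(-1\right)\right) \left(\left(-1\right) 2\right)\right)^{2} = \left(\left(-9 + \left(3 - 7\right) \left(-1\right)\right) \left(-2\right)\right)^{2} = \left(\left(-9 - -4\right) \left(-2\right)\right)^{2} = \left(\left(-9 + 4\right) \left(-2\right)\right)^{2} = \left(\left(-5\right) \left(-2\right)\right)^{2} = 10^{2} = 100$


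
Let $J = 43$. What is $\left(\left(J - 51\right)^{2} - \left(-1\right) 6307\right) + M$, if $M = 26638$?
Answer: $33009$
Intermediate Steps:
$\left(\left(J - 51\right)^{2} - \left(-1\right) 6307\right) + M = \left(\left(43 - 51\right)^{2} - \left(-1\right) 6307\right) + 26638 = \left(\left(-8\right)^{2} - -6307\right) + 26638 = \left(64 + 6307\right) + 26638 = 6371 + 26638 = 33009$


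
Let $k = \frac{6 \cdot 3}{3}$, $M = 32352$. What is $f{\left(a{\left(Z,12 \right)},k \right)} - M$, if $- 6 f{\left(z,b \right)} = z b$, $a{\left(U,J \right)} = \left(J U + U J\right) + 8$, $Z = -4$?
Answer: $-32264$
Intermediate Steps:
$a{\left(U,J \right)} = 8 + 2 J U$ ($a{\left(U,J \right)} = \left(J U + J U\right) + 8 = 2 J U + 8 = 8 + 2 J U$)
$k = 6$ ($k = 18 \cdot \frac{1}{3} = 6$)
$f{\left(z,b \right)} = - \frac{b z}{6}$ ($f{\left(z,b \right)} = - \frac{z b}{6} = - \frac{b z}{6}$)
$f{\left(a{\left(Z,12 \right)},k \right)} - M = \left(- \frac{1}{6}\right) 6 \left(8 + 2 \cdot 12 \left(-4\right)\right) - 32352 = \left(- \frac{1}{6}\right) 6 \left(8 - 96\right) - 32352 = \left(- \frac{1}{6}\right) 6 \left(-88\right) - 32352 = 88 - 32352 = -32264$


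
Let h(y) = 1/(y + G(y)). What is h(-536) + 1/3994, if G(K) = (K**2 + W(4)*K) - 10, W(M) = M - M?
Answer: 72686/286319875 ≈ 0.00025386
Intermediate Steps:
W(M) = 0
G(K) = -10 + K**2 (G(K) = (K**2 + 0*K) - 10 = (K**2 + 0) - 10 = K**2 - 10 = -10 + K**2)
h(y) = 1/(-10 + y + y**2) (h(y) = 1/(y + (-10 + y**2)) = 1/(-10 + y + y**2))
h(-536) + 1/3994 = 1/(-10 - 536 + (-536)**2) + 1/3994 = 1/(-10 - 536 + 287296) + 1/3994 = 1/286750 + 1/3994 = 72686/286319875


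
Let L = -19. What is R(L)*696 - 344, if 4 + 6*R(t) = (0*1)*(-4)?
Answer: -808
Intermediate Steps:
R(t) = -⅔ (R(t) = -⅔ + ((0*1)*(-4))/6 = -⅔ + (0*(-4))/6 = -⅔ + (⅙)*0 = -⅔ + 0 = -⅔)
R(L)*696 - 344 = -⅔*696 - 344 = -464 - 344 = -808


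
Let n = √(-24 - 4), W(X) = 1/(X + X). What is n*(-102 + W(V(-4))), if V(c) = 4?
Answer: -815*I*√7/4 ≈ -539.07*I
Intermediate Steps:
W(X) = 1/(2*X)
n = 2*I*√7 (n = √(-28) = 2*I*√7 ≈ 5.2915*I)
n*(-102 + W(V(-4))) = (2*I*√7)*(-102 + (½)/4) = (2*I*√7)*(-102 + (½)*(¼)) = (2*I*√7)*(-102 + ⅛) = (2*I*√7)*(-815/8) = -815*I*√7/4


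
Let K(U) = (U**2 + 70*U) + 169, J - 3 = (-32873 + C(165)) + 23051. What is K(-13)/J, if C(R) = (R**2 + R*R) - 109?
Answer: -286/22261 ≈ -0.012848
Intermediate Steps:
C(R) = -109 + 2*R**2 (C(R) = (R**2 + R**2) - 109 = 2*R**2 - 109 = -109 + 2*R**2)
J = 44522 (J = 3 + ((-32873 + (-109 + 2*165**2)) + 23051) = 3 + ((-32873 + (-109 + 2*27225)) + 23051) = 3 + ((-32873 + (-109 + 54450)) + 23051) = 3 + ((-32873 + 54341) + 23051) = 3 + (21468 + 23051) = 3 + 44519 = 44522)
K(U) = 169 + U**2 + 70*U
K(-13)/J = (169 + (-13)**2 + 70*(-13))/44522 = (169 + 169 - 910)*(1/44522) = -572*1/44522 = -286/22261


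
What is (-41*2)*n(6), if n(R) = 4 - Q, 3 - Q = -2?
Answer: 82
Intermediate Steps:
Q = 5 (Q = 3 - 1*(-2) = 3 + 2 = 5)
n(R) = -1 (n(R) = 4 - 1*5 = 4 - 5 = -1)
(-41*2)*n(6) = -41*2*(-1) = -82*(-1) = 82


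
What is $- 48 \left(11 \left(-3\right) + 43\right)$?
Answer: $-480$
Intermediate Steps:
$- 48 \left(11 \left(-3\right) + 43\right) = - 48 \left(-33 + 43\right) = \left(-48\right) 10 = -480$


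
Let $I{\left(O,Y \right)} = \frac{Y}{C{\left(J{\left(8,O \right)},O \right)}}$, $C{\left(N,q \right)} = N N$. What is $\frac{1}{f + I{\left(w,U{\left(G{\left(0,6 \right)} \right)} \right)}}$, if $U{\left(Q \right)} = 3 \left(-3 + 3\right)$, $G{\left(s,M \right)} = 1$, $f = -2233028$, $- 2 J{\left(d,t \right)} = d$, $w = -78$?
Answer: $- \frac{1}{2233028} \approx -4.4782 \cdot 10^{-7}$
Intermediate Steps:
$J{\left(d,t \right)} = - \frac{d}{2}$
$C{\left(N,q \right)} = N^{2}$
$U{\left(Q \right)} = 0$ ($U{\left(Q \right)} = 3 \cdot 0 = 0$)
$I{\left(O,Y \right)} = \frac{Y}{16}$ ($I{\left(O,Y \right)} = \frac{Y}{\left(\left(- \frac{1}{2}\right) 8\right)^{2}} = \frac{Y}{\left(-4\right)^{2}} = \frac{Y}{16}$)
$\frac{1}{f + I{\left(w,U{\left(G{\left(0,6 \right)} \right)} \right)}} = \frac{1}{-2233028 + \frac{1}{16} \cdot 0} = \frac{1}{-2233028 + 0} = \frac{1}{-2233028} = - \frac{1}{2233028}$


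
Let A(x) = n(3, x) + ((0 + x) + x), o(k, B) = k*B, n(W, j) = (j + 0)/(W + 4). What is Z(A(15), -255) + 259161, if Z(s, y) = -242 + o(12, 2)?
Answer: 258943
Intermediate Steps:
n(W, j) = j/(4 + W)
o(k, B) = B*k
A(x) = 15*x/7 (A(x) = x/(4 + 3) + ((0 + x) + x) = x/7 + (x + x) = x*(⅐) + 2*x = x/7 + 2*x = 15*x/7)
Z(s, y) = -218 (Z(s, y) = -242 + 2*12 = -242 + 24 = -218)
Z(A(15), -255) + 259161 = -218 + 259161 = 258943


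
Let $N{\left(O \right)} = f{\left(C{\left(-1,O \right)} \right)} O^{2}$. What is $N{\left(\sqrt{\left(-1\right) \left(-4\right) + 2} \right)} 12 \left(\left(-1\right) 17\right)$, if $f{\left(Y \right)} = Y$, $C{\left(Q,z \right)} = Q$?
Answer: $1224$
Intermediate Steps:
$N{\left(O \right)} = - O^{2}$
$N{\left(\sqrt{\left(-1\right) \left(-4\right) + 2} \right)} 12 \left(\left(-1\right) 17\right) = - \left(\sqrt{\left(-1\right) \left(-4\right) + 2}\right)^{2} \cdot 12 \left(\left(-1\right) 17\right) = - \left(\sqrt{4 + 2}\right)^{2} \cdot 12 \left(-17\right) = - \left(\sqrt{6}\right)^{2} \cdot 12 \left(-17\right) = \left(-1\right) 6 \cdot 12 \left(-17\right) = \left(-6\right) 12 \left(-17\right) = \left(-72\right) \left(-17\right) = 1224$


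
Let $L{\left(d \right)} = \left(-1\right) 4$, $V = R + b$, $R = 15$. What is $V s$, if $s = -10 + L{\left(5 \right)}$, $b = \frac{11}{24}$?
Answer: $- \frac{2597}{12} \approx -216.42$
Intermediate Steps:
$b = \frac{11}{24}$ ($b = 11 \cdot \frac{1}{24} = \frac{11}{24} \approx 0.45833$)
$V = \frac{371}{24}$ ($V = 15 + \frac{11}{24} = \frac{371}{24} \approx 15.458$)
$L{\left(d \right)} = -4$
$s = -14$ ($s = -10 - 4 = -14$)
$V s = \frac{371}{24} \left(-14\right) = - \frac{2597}{12}$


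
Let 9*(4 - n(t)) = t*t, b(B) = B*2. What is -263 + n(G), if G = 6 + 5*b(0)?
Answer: -263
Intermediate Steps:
b(B) = 2*B
G = 6 (G = 6 + 5*(2*0) = 6 + 5*0 = 6 + 0 = 6)
n(t) = 4 - t²/9 (n(t) = 4 - t*t/9 = 4 - t²/9)
-263 + n(G) = -263 + (4 - ⅑*6²) = -263 + (4 - ⅑*36) = -263 + (4 - 4) = -263 + 0 = -263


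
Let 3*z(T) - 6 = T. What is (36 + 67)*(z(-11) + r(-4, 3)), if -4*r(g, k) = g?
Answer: -206/3 ≈ -68.667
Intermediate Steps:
r(g, k) = -g/4
z(T) = 2 + T/3
(36 + 67)*(z(-11) + r(-4, 3)) = (36 + 67)*((2 + (⅓)*(-11)) - ¼*(-4)) = 103*((2 - 11/3) + 1) = 103*(-5/3 + 1) = 103*(-⅔) = -206/3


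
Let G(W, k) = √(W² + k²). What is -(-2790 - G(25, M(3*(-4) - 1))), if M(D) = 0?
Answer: 2815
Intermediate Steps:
-(-2790 - G(25, M(3*(-4) - 1))) = -(-2790 - √(25² + 0²)) = -(-2790 - √(625 + 0)) = -(-2790 - √625) = -(-2790 - 1*25) = -(-2790 - 25) = -1*(-2815) = 2815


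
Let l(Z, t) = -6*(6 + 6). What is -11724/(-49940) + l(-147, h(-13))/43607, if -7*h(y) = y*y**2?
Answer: 126913197/544433395 ≈ 0.23311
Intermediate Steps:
h(y) = -y**3/7 (h(y) = -y*y**2/7 = -y**3/7)
l(Z, t) = -72 (l(Z, t) = -6*12 = -72)
-11724/(-49940) + l(-147, h(-13))/43607 = -11724/(-49940) - 72/43607 = -11724*(-1/49940) - 72*1/43607 = 2931/12485 - 72/43607 = 126913197/544433395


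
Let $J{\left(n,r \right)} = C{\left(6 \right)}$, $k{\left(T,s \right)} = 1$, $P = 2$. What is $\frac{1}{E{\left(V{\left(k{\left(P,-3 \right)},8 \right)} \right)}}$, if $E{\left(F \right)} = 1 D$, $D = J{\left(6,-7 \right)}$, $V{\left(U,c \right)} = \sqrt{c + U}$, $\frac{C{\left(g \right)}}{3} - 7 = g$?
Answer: $\frac{1}{39} \approx 0.025641$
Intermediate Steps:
$C{\left(g \right)} = 21 + 3 g$
$V{\left(U,c \right)} = \sqrt{U + c}$
$J{\left(n,r \right)} = 39$ ($J{\left(n,r \right)} = 21 + 3 \cdot 6 = 21 + 18 = 39$)
$D = 39$
$E{\left(F \right)} = 39$ ($E{\left(F \right)} = 1 \cdot 39 = 39$)
$\frac{1}{E{\left(V{\left(k{\left(P,-3 \right)},8 \right)} \right)}} = \frac{1}{39}$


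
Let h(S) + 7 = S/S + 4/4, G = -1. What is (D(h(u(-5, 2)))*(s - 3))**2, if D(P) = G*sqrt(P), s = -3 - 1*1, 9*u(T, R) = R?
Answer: -245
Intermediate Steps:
u(T, R) = R/9
s = -4 (s = -3 - 1 = -4)
h(S) = -5 (h(S) = -7 + (S/S + 4/4) = -7 + (1 + 4*(1/4)) = -7 + (1 + 1) = -7 + 2 = -5)
D(P) = -sqrt(P)
(D(h(u(-5, 2)))*(s - 3))**2 = ((-sqrt(-5))*(-4 - 3))**2 = (-I*sqrt(5)*(-7))**2 = (7*I*sqrt(5))**2 = -245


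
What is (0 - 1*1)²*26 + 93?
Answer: 119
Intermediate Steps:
(0 - 1*1)²*26 + 93 = (0 - 1)²*26 + 93 = (-1)²*26 + 93 = 1*26 + 93 = 26 + 93 = 119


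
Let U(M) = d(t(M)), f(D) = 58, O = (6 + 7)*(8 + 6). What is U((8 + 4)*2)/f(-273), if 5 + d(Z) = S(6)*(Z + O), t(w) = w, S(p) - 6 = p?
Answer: 2467/58 ≈ 42.534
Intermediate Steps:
O = 182 (O = 13*14 = 182)
S(p) = 6 + p
d(Z) = 2179 + 12*Z (d(Z) = -5 + (6 + 6)*(Z + 182) = -5 + 12*(182 + Z) = -5 + (2184 + 12*Z) = 2179 + 12*Z)
U(M) = 2179 + 12*M
U((8 + 4)*2)/f(-273) = (2179 + 12*((8 + 4)*2))/58 = (2179 + 12*(12*2))*(1/58) = (2179 + 12*24)*(1/58) = (2179 + 288)*(1/58) = 2467*(1/58) = 2467/58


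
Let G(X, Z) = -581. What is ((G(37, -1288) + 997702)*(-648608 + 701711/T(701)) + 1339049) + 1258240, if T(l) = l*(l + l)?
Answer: -635614759427547727/982802 ≈ -6.4674e+11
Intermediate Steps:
T(l) = 2*l² (T(l) = l*(2*l) = 2*l²)
((G(37, -1288) + 997702)*(-648608 + 701711/T(701)) + 1339049) + 1258240 = ((-581 + 997702)*(-648608 + 701711/((2*701²))) + 1339049) + 1258240 = (997121*(-648608 + 701711/((2*491401))) + 1339049) + 1258240 = (997121*(-648608 + 701711/982802) + 1339049) + 1258240 = (997121*(-637452537905/982802) + 1339049) + 1258240 = (-635617312048371505/982802 + 1339049) + 1258240 = -635615996028336207/982802 + 1258240 = -635614759427547727/982802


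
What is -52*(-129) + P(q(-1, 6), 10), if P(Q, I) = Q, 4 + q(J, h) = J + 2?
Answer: 6705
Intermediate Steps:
q(J, h) = -2 + J (q(J, h) = -4 + (J + 2) = -4 + (2 + J) = -2 + J)
-52*(-129) + P(q(-1, 6), 10) = -52*(-129) + (-2 - 1) = 6708 - 3 = 6705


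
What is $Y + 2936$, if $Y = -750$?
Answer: $2186$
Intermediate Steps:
$Y + 2936 = -750 + 2936 = 2186$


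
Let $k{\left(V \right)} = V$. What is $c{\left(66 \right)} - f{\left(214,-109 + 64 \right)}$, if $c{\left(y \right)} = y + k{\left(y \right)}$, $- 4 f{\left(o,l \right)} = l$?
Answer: $\frac{483}{4} \approx 120.75$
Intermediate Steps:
$f{\left(o,l \right)} = - \frac{l}{4}$
$c{\left(y \right)} = 2 y$ ($c{\left(y \right)} = y + y = 2 y$)
$c{\left(66 \right)} - f{\left(214,-109 + 64 \right)} = 2 \cdot 66 - - \frac{-109 + 64}{4} = 132 - \left(- \frac{1}{4}\right) \left(-45\right) = 132 - \frac{45}{4} = \frac{483}{4}$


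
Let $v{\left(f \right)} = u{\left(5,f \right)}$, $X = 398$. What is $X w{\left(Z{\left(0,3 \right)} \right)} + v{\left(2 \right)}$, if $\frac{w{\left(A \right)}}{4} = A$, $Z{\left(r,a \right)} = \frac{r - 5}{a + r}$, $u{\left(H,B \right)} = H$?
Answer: $- \frac{7945}{3} \approx -2648.3$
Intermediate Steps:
$Z{\left(r,a \right)} = \frac{-5 + r}{a + r}$
$v{\left(f \right)} = 5$
$w{\left(A \right)} = 4 A$
$X w{\left(Z{\left(0,3 \right)} \right)} + v{\left(2 \right)} = 398 \cdot 4 \frac{-5 + 0}{3 + 0} + 5 = 398 \cdot 4 \cdot \frac{1}{3} \left(-5\right) + 5 = 398 \cdot 4 \left(- \frac{5}{3}\right) + 5 = 398 \left(- \frac{20}{3}\right) + 5 = - \frac{7960}{3} + 5 = - \frac{7945}{3}$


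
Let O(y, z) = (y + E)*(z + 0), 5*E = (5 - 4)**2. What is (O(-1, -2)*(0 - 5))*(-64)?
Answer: 512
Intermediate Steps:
E = 1/5 (E = (5 - 4)**2/5 = (1/5)*1**2 = (1/5)*1 = 1/5 ≈ 0.20000)
O(y, z) = z*(1/5 + y) (O(y, z) = (y + 1/5)*(z + 0) = (1/5 + y)*z = z*(1/5 + y))
(O(-1, -2)*(0 - 5))*(-64) = ((-2*(1/5 - 1))*(0 - 5))*(-64) = (-2*(-4/5)*(-5))*(-64) = ((8/5)*(-5))*(-64) = -8*(-64) = 512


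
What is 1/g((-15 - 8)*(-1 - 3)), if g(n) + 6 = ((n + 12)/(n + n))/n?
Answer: -2116/12683 ≈ -0.16684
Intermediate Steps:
g(n) = -6 + (12 + n)/(2*n²) (g(n) = -6 + ((n + 12)/(n + n))/n = -6 + ((12 + n)/((2*n)))/n = -6 + ((12 + n)*(1/(2*n)))/n = -6 + ((12 + n)/(2*n))/n = -6 + (12 + n)/(2*n²))
1/g((-15 - 8)*(-1 - 3)) = 1/(-6 + 1/(2*(((-15 - 8)*(-1 - 3)))) + 6/((-15 - 8)*(-1 - 3))²) = 1/(-6 + 1/(2*((-23*(-4)))) + 6/(-23*(-4))²) = 1/(-6 + (½)/92 + 6/92²) = 1/(-6 + (½)*(1/92) + 6*(1/8464)) = 1/(-6 + 1/184 + 3/4232) = 1/(-12683/2116) = -2116/12683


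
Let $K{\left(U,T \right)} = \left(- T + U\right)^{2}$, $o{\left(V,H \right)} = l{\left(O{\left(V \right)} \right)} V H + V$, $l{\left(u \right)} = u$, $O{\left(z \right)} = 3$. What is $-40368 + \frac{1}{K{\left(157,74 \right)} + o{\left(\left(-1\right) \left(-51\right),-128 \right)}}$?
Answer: $- \frac{510412993}{12644} \approx -40368.0$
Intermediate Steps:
$o{\left(V,H \right)} = V + 3 H V$ ($o{\left(V,H \right)} = 3 V H + V = 3 H V + V = V + 3 H V$)
$K{\left(U,T \right)} = \left(U - T\right)^{2}$
$-40368 + \frac{1}{K{\left(157,74 \right)} + o{\left(\left(-1\right) \left(-51\right),-128 \right)}} = -40368 + \frac{1}{\left(74 - 157\right)^{2} + \left(-1\right) \left(-51\right) \left(1 + 3 \left(-128\right)\right)} = -40368 + \frac{1}{\left(74 - 157\right)^{2} + 51 \left(1 - 384\right)} = -40368 + \frac{1}{\left(-83\right)^{2} + 51 \left(-383\right)} = -40368 + \frac{1}{6889 - 19533} = -40368 + \frac{1}{-12644} = -40368 - \frac{1}{12644} = - \frac{510412993}{12644}$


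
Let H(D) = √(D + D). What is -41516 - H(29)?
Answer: -41516 - √58 ≈ -41524.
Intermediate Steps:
H(D) = √2*√D (H(D) = √(2*D) = √2*√D)
-41516 - H(29) = -41516 - √2*√29 = -41516 - √58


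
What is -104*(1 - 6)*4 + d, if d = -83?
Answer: 1997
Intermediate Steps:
-104*(1 - 6)*4 + d = -104*(1 - 6)*4 - 83 = -(-520)*4 - 83 = -104*(-20) - 83 = 2080 - 83 = 1997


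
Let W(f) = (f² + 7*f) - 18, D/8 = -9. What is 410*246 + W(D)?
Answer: 105522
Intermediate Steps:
D = -72 (D = 8*(-9) = -72)
W(f) = -18 + f² + 7*f
410*246 + W(D) = 410*246 + (-18 + (-72)² + 7*(-72)) = 100860 + (-18 + 5184 - 504) = 100860 + 4662 = 105522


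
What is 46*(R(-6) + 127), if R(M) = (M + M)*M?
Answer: 9154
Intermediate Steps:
R(M) = 2*M² (R(M) = (2*M)*M = 2*M²)
46*(R(-6) + 127) = 46*(2*(-6)² + 127) = 46*(2*36 + 127) = 46*(72 + 127) = 46*199 = 9154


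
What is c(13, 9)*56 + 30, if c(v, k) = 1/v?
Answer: 446/13 ≈ 34.308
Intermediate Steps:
c(13, 9)*56 + 30 = 56/13 + 30 = 446/13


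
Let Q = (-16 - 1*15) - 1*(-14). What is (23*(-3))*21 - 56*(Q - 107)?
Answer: 5495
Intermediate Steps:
Q = -17 (Q = (-16 - 15) + 14 = -31 + 14 = -17)
(23*(-3))*21 - 56*(Q - 107) = (23*(-3))*21 - 56*(-17 - 107) = -69*21 - 56*(-124) = -1449 + 6944 = 5495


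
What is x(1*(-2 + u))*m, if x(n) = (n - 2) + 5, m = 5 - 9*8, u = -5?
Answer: 268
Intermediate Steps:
m = -67 (m = 5 - 72 = -67)
x(n) = 3 + n (x(n) = (-2 + n) + 5 = 3 + n)
x(1*(-2 + u))*m = (3 + 1*(-2 - 5))*(-67) = (3 + 1*(-7))*(-67) = (3 - 7)*(-67) = -4*(-67) = 268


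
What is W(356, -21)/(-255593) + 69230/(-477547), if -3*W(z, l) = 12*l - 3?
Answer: -2533613555/17436810053 ≈ -0.14530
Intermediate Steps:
W(z, l) = 1 - 4*l (W(z, l) = -(12*l - 3)/3 = -(-3 + 12*l)/3 = 1 - 4*l)
W(356, -21)/(-255593) + 69230/(-477547) = (1 - 4*(-21))/(-255593) + 69230/(-477547) = (1 + 84)*(-1/255593) + 69230*(-1/477547) = 85*(-1/255593) - 9890/68221 = -85/255593 - 9890/68221 = -2533613555/17436810053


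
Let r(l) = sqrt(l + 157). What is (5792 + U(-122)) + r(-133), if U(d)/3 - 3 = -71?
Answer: 5588 + 2*sqrt(6) ≈ 5592.9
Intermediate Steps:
r(l) = sqrt(157 + l)
U(d) = -204 (U(d) = 9 + 3*(-71) = 9 - 213 = -204)
(5792 + U(-122)) + r(-133) = (5792 - 204) + sqrt(157 - 133) = 5588 + sqrt(24) = 5588 + 2*sqrt(6)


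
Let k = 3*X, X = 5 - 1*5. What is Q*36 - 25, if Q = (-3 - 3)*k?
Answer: -25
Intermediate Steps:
X = 0 (X = 5 - 5 = 0)
k = 0 (k = 3*0 = 0)
Q = 0 (Q = (-3 - 3)*0 = -6*0 = 0)
Q*36 - 25 = 0*36 - 25 = 0 - 25 = -25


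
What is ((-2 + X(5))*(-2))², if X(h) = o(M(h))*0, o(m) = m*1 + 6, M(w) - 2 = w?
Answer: 16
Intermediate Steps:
M(w) = 2 + w
o(m) = 6 + m (o(m) = m + 6 = 6 + m)
X(h) = 0 (X(h) = (6 + (2 + h))*0 = (8 + h)*0 = 0)
((-2 + X(5))*(-2))² = ((-2 + 0)*(-2))² = (-2*(-2))² = 4² = 16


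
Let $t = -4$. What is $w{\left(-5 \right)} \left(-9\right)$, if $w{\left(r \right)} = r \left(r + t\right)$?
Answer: $-405$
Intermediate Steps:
$w{\left(r \right)} = r \left(-4 + r\right)$ ($w{\left(r \right)} = r \left(r - 4\right) = r \left(-4 + r\right)$)
$w{\left(-5 \right)} \left(-9\right) = - 5 \left(-4 - 5\right) \left(-9\right) = \left(-5\right) \left(-9\right) \left(-9\right) = 45 \left(-9\right) = -405$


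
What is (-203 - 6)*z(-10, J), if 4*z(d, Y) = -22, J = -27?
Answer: 2299/2 ≈ 1149.5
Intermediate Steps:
z(d, Y) = -11/2 (z(d, Y) = (1/4)*(-22) = -11/2)
(-203 - 6)*z(-10, J) = (-203 - 6)*(-11/2) = -209*(-11/2) = 2299/2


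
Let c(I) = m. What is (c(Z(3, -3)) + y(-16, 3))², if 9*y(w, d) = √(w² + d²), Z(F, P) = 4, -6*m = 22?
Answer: (33 - √265)²/81 ≈ 3.4518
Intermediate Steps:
m = -11/3 (m = -⅙*22 = -11/3 ≈ -3.6667)
y(w, d) = √(d² + w²)/9 (y(w, d) = √(w² + d²)/9 = √(d² + w²)/9)
c(I) = -11/3
(c(Z(3, -3)) + y(-16, 3))² = (-11/3 + √(3² + (-16)²)/9)² = (-11/3 + √(9 + 256)/9)² = (-11/3 + √265/9)²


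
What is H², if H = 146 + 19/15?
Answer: 4879681/225 ≈ 21687.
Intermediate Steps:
H = 2209/15 (H = 146 + 19*(1/15) = 146 + 19/15 = 2209/15 ≈ 147.27)
H² = (2209/15)² = 4879681/225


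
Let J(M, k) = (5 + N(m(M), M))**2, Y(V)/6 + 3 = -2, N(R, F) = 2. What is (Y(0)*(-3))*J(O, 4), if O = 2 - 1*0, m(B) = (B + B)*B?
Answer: 4410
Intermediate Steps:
m(B) = 2*B**2 (m(B) = (2*B)*B = 2*B**2)
Y(V) = -30 (Y(V) = -18 + 6*(-2) = -18 - 12 = -30)
O = 2 (O = 2 + 0 = 2)
J(M, k) = 49 (J(M, k) = (5 + 2)**2 = 7**2 = 49)
(Y(0)*(-3))*J(O, 4) = -30*(-3)*49 = 90*49 = 4410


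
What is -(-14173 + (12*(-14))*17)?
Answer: 17029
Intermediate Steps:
-(-14173 + (12*(-14))*17) = -(-14173 - 168*17) = -(-14173 - 2856) = -1*(-17029) = 17029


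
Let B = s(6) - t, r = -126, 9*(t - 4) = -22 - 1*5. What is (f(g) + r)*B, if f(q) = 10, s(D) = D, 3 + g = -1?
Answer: -580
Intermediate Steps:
g = -4 (g = -3 - 1 = -4)
t = 1 (t = 4 + (-22 - 1*5)/9 = 4 + (-22 - 5)/9 = 4 + (⅑)*(-27) = 4 - 3 = 1)
B = 5 (B = 6 - 1*1 = 6 - 1 = 5)
(f(g) + r)*B = (10 - 126)*5 = -116*5 = -580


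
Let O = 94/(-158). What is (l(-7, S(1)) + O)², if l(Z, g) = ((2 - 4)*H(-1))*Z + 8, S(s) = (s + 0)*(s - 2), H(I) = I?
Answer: 271441/6241 ≈ 43.493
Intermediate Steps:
O = -47/79 (O = 94*(-1/158) = -47/79 ≈ -0.59494)
S(s) = s*(-2 + s)
l(Z, g) = 8 + 2*Z (l(Z, g) = ((2 - 4)*(-1))*Z + 8 = (-2*(-1))*Z + 8 = 2*Z + 8 = 8 + 2*Z)
(l(-7, S(1)) + O)² = ((8 + 2*(-7)) - 47/79)² = ((8 - 14) - 47/79)² = (-6 - 47/79)² = (-521/79)² = 271441/6241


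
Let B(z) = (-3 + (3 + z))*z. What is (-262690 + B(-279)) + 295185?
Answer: 110336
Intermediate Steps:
B(z) = z**2 (B(z) = z*z = z**2)
(-262690 + B(-279)) + 295185 = (-262690 + (-279)**2) + 295185 = (-262690 + 77841) + 295185 = -184849 + 295185 = 110336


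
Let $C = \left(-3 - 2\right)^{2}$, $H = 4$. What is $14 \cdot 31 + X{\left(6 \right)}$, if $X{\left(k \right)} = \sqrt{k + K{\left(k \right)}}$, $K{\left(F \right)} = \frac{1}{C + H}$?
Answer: $434 + \frac{5 \sqrt{203}}{29} \approx 436.46$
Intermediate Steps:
$C = 25$ ($C = \left(-5\right)^{2} = 25$)
$K{\left(F \right)} = \frac{1}{29}$ ($K{\left(F \right)} = \frac{1}{25 + 4} = \frac{1}{29}$)
$X{\left(k \right)} = \sqrt{\frac{1}{29} + k}$ ($X{\left(k \right)} = \sqrt{k + \frac{1}{29}} = \sqrt{\frac{1}{29} + k}$)
$14 \cdot 31 + X{\left(6 \right)} = 14 \cdot 31 + \frac{\sqrt{29 + 841 \cdot 6}}{29} = 434 + \frac{\sqrt{29 + 5046}}{29} = 434 + \frac{\sqrt{5075}}{29} = 434 + \frac{5 \sqrt{203}}{29}$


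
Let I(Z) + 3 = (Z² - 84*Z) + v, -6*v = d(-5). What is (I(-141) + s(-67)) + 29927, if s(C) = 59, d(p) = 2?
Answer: 185123/3 ≈ 61708.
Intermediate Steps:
v = -⅓ (v = -⅙*2 = -⅓ ≈ -0.33333)
I(Z) = -10/3 + Z² - 84*Z (I(Z) = -3 + ((Z² - 84*Z) - ⅓) = -3 + (-⅓ + Z² - 84*Z) = -10/3 + Z² - 84*Z)
(I(-141) + s(-67)) + 29927 = ((-10/3 + (-141)² - 84*(-141)) + 59) + 29927 = ((-10/3 + 19881 + 11844) + 59) + 29927 = (95165/3 + 59) + 29927 = 95342/3 + 29927 = 185123/3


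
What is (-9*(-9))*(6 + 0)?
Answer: 486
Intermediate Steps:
(-9*(-9))*(6 + 0) = 81*6 = 486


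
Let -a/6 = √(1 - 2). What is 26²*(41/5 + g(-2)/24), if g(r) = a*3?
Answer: 27716/5 - 507*I ≈ 5543.2 - 507.0*I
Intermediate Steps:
a = -6*I (a = -6*√(1 - 2) = -6*I ≈ -6.0*I)
g(r) = -18*I (g(r) = -6*I*3 = -18*I)
26²*(41/5 + g(-2)/24) = 26²*(41/5 - 18*I/24) = 676*(41*(⅕) - 18*I*(1/24)) = 676*(41/5 - 3*I/4) = 27716/5 - 507*I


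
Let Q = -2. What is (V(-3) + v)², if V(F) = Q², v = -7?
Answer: 9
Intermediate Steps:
V(F) = 4 (V(F) = (-2)² = 4)
(V(-3) + v)² = (4 - 7)² = (-3)² = 9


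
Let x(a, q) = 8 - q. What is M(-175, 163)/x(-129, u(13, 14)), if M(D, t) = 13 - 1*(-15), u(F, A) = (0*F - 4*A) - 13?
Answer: 4/11 ≈ 0.36364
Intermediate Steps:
u(F, A) = -13 - 4*A (u(F, A) = (0 - 4*A) - 13 = -4*A - 13 = -13 - 4*A)
M(D, t) = 28 (M(D, t) = 13 + 15 = 28)
M(-175, 163)/x(-129, u(13, 14)) = 28/(8 - (-13 - 4*14)) = 28/(8 - (-13 - 56)) = 28/(8 - 1*(-69)) = 28/(8 + 69) = 28/77 = 28*(1/77) = 4/11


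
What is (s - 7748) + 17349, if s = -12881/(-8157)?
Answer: 78328238/8157 ≈ 9602.6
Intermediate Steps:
s = 12881/8157 (s = -12881*(-1/8157) = 12881/8157 ≈ 1.5791)
(s - 7748) + 17349 = (12881/8157 - 7748) + 17349 = -63187555/8157 + 17349 = 78328238/8157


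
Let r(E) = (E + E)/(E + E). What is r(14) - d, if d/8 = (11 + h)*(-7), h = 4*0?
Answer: 617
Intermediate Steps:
h = 0
r(E) = 1 (r(E) = (2*E)/((2*E)) = (2*E)*(1/(2*E)) = 1)
d = -616 (d = 8*((11 + 0)*(-7)) = 8*(11*(-7)) = 8*(-77) = -616)
r(14) - d = 1 - 1*(-616) = 1 + 616 = 617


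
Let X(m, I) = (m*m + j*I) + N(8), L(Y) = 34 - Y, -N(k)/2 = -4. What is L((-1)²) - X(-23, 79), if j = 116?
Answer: -9668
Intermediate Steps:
N(k) = 8 (N(k) = -2*(-4) = 8)
X(m, I) = 8 + m² + 116*I (X(m, I) = (m*m + 116*I) + 8 = (m² + 116*I) + 8 = 8 + m² + 116*I)
L((-1)²) - X(-23, 79) = (34 - 1*(-1)²) - (8 + (-23)² + 116*79) = (34 - 1*1) - (8 + 529 + 9164) = (34 - 1) - 1*9701 = 33 - 9701 = -9668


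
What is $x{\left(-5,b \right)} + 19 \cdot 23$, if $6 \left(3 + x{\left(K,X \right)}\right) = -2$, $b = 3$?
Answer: $\frac{1301}{3} \approx 433.67$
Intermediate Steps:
$x{\left(K,X \right)} = - \frac{10}{3}$ ($x{\left(K,X \right)} = -3 + \frac{1}{6} \left(-2\right) = -3 - \frac{1}{3} = - \frac{10}{3}$)
$x{\left(-5,b \right)} + 19 \cdot 23 = - \frac{10}{3} + 19 \cdot 23 = - \frac{10}{3} + 437 = \frac{1301}{3}$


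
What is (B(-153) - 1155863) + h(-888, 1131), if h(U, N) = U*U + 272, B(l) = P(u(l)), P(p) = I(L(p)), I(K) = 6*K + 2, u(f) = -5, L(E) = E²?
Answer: -366895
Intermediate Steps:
I(K) = 2 + 6*K
P(p) = 2 + 6*p²
B(l) = 152 (B(l) = 2 + 6*(-5)² = 2 + 6*25 = 2 + 150 = 152)
h(U, N) = 272 + U² (h(U, N) = U² + 272 = 272 + U²)
(B(-153) - 1155863) + h(-888, 1131) = (152 - 1155863) + (272 + (-888)²) = -1155711 + (272 + 788544) = -1155711 + 788816 = -366895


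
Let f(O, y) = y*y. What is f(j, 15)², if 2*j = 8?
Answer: 50625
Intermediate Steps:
j = 4 (j = (½)*8 = 4)
f(O, y) = y²
f(j, 15)² = (15²)² = 225² = 50625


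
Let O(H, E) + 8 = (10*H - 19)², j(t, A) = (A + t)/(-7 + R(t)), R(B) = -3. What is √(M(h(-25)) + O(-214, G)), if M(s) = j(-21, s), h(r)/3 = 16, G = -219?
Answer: √466127030/10 ≈ 2159.0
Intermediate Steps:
h(r) = 48 (h(r) = 3*16 = 48)
j(t, A) = -A/10 - t/10 (j(t, A) = (A + t)/(-7 - 3) = (A + t)/(-10) = (A + t)*(-⅒) = -A/10 - t/10)
M(s) = 21/10 - s/10 (M(s) = -s/10 - ⅒*(-21) = -s/10 + 21/10 = 21/10 - s/10)
O(H, E) = -8 + (-19 + 10*H)² (O(H, E) = -8 + (10*H - 19)² = -8 + (-19 + 10*H)²)
√(M(h(-25)) + O(-214, G)) = √((21/10 - ⅒*48) + (-8 + (-19 + 10*(-214))²)) = √((21/10 - 24/5) + (-8 + (-19 - 2140)²)) = √(-27/10 + (-8 + (-2159)²)) = √(-27/10 + (-8 + 4661281)) = √(-27/10 + 4661273) = √(46612703/10) = √466127030/10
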